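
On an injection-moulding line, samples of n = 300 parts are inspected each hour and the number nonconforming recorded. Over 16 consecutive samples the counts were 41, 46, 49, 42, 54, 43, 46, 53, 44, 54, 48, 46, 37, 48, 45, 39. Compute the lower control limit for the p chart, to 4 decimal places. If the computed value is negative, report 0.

p̄ = Σdᵢ / (k·n) = 735 / (16 × 300) = 0.15313
LCL = p̄ − 3·√(p̄(1−p̄)/n) = 0.15313 − 3 × 0.02079 = 0.09075

0.0908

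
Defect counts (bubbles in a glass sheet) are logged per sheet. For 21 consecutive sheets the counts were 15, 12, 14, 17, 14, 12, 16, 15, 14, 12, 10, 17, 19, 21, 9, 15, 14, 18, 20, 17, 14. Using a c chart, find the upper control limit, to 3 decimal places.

c̄ = (15 + 12 + 14 + 17 + 14 + 12 + 16 + 15 + 14 + 12 + 10 + 17 + 19 + 21 + 9 + 15 + 14 + 18 + 20 + 17 + 14) / 21 = 315 / 21 = 15.0000
UCL = c̄ + 3√c̄ = 15.0000 + 3 × √15.0000 = 15.0000 + 3 × 3.8730 = 26.6190

26.619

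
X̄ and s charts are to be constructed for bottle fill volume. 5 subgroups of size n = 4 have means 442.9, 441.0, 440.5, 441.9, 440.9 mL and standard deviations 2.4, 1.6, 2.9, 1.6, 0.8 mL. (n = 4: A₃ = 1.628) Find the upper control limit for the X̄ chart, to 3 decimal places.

444.468

X̄̄ = (442.9 + 441.0 + 440.5 + 441.9 + 440.9) / 5 = 441.4400
s̄ = (2.4 + 1.6 + 2.9 + 1.6 + 0.8) / 5 = 1.8600
UCL = X̄̄ + A₃·s̄ = 441.4400 + 1.628 × 1.8600 = 444.4681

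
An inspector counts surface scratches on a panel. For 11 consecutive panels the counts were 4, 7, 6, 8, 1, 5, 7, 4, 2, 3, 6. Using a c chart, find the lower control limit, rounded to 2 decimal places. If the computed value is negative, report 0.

c̄ = (4 + 7 + 6 + 8 + 1 + 5 + 7 + 4 + 2 + 3 + 6) / 11 = 53 / 11 = 4.8182
LCL = c̄ − 3√c̄ = 4.8182 − 3 × 2.1950 = -1.7669 → 0 (cannot be negative)

0.00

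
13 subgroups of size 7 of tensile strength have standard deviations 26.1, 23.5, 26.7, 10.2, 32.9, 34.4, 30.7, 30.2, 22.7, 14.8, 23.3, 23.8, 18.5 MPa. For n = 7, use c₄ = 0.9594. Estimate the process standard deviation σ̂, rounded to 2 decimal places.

25.48

s̄ = (26.1 + 23.5 + 26.7 + 10.2 + 32.9 + 34.4 + 30.7 + 30.2 + 22.7 + 14.8 + 23.3 + 23.8 + 18.5) / 13 = 24.4462
σ̂ = s̄ / c₄ = 24.4462 / 0.9594 = 25.4807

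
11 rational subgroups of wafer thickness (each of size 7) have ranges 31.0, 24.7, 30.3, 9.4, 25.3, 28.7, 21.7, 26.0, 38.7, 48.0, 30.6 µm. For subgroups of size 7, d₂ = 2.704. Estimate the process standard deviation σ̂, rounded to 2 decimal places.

R̄ = (31.0 + 24.7 + 30.3 + 9.4 + 25.3 + 28.7 + 21.7 + 26.0 + 38.7 + 48.0 + 30.6) / 11 = 28.5818
σ̂ = R̄ / d₂ = 28.5818 / 2.704 = 10.5702

10.57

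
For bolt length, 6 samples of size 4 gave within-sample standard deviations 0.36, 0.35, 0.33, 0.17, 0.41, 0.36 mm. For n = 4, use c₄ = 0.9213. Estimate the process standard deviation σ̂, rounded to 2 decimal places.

0.36

s̄ = (0.36 + 0.35 + 0.33 + 0.17 + 0.41 + 0.36) / 6 = 0.3300
σ̂ = s̄ / c₄ = 0.3300 / 0.9213 = 0.3582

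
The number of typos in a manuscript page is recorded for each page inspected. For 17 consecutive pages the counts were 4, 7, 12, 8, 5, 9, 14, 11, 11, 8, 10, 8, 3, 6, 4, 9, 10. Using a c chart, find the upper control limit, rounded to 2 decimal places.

16.75

c̄ = (4 + 7 + 12 + 8 + 5 + 9 + 14 + 11 + 11 + 8 + 10 + 8 + 3 + 6 + 4 + 9 + 10) / 17 = 139 / 17 = 8.1765
UCL = c̄ + 3√c̄ = 8.1765 + 3 × √8.1765 = 8.1765 + 3 × 2.8595 = 16.7548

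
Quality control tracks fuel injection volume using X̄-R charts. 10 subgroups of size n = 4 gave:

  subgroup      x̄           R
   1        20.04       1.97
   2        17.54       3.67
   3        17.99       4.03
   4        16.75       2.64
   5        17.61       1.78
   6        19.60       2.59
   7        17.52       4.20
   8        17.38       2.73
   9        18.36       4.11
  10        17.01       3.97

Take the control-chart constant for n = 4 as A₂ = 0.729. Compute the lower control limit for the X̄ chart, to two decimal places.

X̄̄ = (20.04 + 17.54 + 17.99 + 16.75 + 17.61 + 19.60 + 17.52 + 17.38 + 18.36 + 17.01) / 10 = 179.8000 / 10 = 17.9800
R̄ = (1.97 + 3.67 + 4.03 + 2.64 + 1.78 + 2.59 + 4.20 + 2.73 + 4.11 + 3.97) / 10 = 31.6900 / 10 = 3.1690
LCL = X̄̄ − A₂·R̄ = 17.9800 − 0.729 × 3.1690 = 15.6698

15.67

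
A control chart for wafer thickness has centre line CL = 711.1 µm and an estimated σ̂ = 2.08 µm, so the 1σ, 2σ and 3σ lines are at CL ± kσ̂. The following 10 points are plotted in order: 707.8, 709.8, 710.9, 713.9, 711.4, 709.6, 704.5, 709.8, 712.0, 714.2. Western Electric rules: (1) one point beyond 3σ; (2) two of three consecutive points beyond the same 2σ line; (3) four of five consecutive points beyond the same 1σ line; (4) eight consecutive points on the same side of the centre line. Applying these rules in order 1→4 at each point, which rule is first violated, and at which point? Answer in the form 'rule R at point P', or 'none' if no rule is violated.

rule 1 at point 7

Zone of each point (C = within 1σ̂, B = 1σ̂–2σ̂, A = 2σ̂–3σ̂, * = beyond 3σ̂; sign = side of CL): 1:-B, 2:-C, 3:-C, 4:+B, 5:+C, 6:-C, 7:-*, 8:-C, 9:+C, 10:+B
Rule 1 (one point beyond the 3σ limits) is satisfied at point 7.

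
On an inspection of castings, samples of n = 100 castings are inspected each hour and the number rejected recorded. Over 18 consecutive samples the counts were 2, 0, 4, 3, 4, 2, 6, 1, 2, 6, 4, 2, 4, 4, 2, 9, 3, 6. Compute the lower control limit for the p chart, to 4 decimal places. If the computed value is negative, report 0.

p̄ = Σdᵢ / (k·n) = 64 / (18 × 100) = 0.03556
LCL = p̄ − 3·√(p̄(1−p̄)/n) = 0.03556 − 3 × 0.01852 = -0.02000 → 0 (negative, so LCL = 0)

0.0000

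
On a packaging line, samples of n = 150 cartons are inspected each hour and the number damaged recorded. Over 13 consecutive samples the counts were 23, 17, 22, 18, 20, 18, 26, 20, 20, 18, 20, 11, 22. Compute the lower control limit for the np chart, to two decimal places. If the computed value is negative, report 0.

p̄ = Σdᵢ / (k·n) = 255 / (13 × 150) = 0.13077
LCL = np̄ − 3·√(np̄(1−p̄)) = 19.6154 − 3 × 4.1292 = 7.2278

7.23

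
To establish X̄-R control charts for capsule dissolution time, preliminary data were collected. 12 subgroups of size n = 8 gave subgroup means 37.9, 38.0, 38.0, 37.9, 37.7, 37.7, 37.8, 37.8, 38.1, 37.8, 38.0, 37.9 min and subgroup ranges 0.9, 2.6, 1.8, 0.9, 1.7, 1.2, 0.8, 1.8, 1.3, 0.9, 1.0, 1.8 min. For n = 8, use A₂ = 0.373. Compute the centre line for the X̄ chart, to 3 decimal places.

37.883

X̄̄ = (37.9 + 38.0 + 38.0 + 37.9 + 37.7 + 37.7 + 37.8 + 37.8 + 38.1 + 37.8 + 38.0 + 37.9) / 12 = 454.6000 / 12 = 37.8833
CL = X̄̄ = 37.8833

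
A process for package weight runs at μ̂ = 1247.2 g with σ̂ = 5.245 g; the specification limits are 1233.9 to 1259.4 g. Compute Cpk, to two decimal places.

0.78

Cpu = (USL − μ̂) / (3σ̂) = (1259.4 − 1247.2) / (3 × 5.245) = 0.7753; Cpl = (μ̂ − LSL) / (3σ̂) = (1247.2 − 1233.9) / (3 × 5.245) = 0.8452; Cpk = min(Cpu, Cpl) = 0.7753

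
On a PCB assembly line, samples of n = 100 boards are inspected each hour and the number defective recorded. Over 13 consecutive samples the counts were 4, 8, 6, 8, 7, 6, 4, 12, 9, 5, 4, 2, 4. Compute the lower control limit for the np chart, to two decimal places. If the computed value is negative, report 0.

0.00

p̄ = Σdᵢ / (k·n) = 79 / (13 × 100) = 0.06077
LCL = np̄ − 3·√(np̄(1−p̄)) = 6.0769 − 3 × 2.3891 = -1.0903 → 0 (negative, so LCL = 0)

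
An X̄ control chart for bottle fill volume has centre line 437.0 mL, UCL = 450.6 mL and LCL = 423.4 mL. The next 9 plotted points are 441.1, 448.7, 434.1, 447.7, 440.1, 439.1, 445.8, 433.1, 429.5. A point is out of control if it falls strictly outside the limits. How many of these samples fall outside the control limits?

All 9 points lie within [423.4, 450.6].

0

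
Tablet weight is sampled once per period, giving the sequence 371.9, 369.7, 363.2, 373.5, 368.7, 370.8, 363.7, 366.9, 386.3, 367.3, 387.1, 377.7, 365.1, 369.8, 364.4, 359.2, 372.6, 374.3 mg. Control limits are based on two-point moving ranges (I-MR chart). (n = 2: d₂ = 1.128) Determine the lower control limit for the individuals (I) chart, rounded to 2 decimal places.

347.71

X̄ = (371.9 + 369.7 + 363.2 + 373.5 + 368.7 + 370.8 + 363.7 + 366.9 + 386.3 + 367.3 + 387.1 + 377.7 + 365.1 + 369.8 + 364.4 + 359.2 + 372.6 + 374.3) / 18 = 370.6778
Moving ranges: 2.2, 6.5, 10.3, 4.8, 2.1, 7.1, 3.2, 19.4, 19.0, 19.8, 9.4, 12.6, 4.7, 5.4, 5.2, 13.4, 1.7; M̄R̄ = 146.8000 / 17 = 8.6353
LCL = X̄ − 3·M̄R̄/d₂ = 370.6778 − 3 × 8.6353 / 1.128 = 347.7116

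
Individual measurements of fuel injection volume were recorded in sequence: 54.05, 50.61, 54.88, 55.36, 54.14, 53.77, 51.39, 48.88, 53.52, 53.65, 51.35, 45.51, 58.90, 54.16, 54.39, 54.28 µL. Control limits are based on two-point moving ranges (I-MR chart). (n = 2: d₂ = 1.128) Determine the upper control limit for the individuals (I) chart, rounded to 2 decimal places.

X̄ = (54.05 + 50.61 + 54.88 + 55.36 + 54.14 + 53.77 + 51.39 + 48.88 + 53.52 + 53.65 + 51.35 + 45.51 + 58.90 + 54.16 + 54.39 + 54.28) / 16 = 53.0525
Moving ranges: 3.44, 4.27, 0.48, 1.22, 0.37, 2.38, 2.51, 4.64, 0.13, 2.30, 5.84, 13.39, 4.74, 0.23, 0.11; M̄R̄ = 46.0500 / 15 = 3.0700
UCL = X̄ + 3·M̄R̄/d₂ = 53.0525 + 3 × 3.0700 / 1.128 = 61.2174

61.22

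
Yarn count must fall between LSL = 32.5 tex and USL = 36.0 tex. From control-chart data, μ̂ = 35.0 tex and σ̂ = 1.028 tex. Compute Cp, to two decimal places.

0.57

Cp = (USL − LSL) / (6σ̂) = (36.0 − 32.5) / (6 × 1.028) = 3.5000 / 6.1680 = 0.5674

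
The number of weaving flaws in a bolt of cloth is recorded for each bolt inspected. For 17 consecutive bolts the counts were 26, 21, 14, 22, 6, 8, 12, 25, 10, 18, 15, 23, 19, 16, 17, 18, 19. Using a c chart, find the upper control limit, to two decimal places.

c̄ = (26 + 21 + 14 + 22 + 6 + 8 + 12 + 25 + 10 + 18 + 15 + 23 + 19 + 16 + 17 + 18 + 19) / 17 = 289 / 17 = 17.0000
UCL = c̄ + 3√c̄ = 17.0000 + 3 × √17.0000 = 17.0000 + 3 × 4.1231 = 29.3693

29.37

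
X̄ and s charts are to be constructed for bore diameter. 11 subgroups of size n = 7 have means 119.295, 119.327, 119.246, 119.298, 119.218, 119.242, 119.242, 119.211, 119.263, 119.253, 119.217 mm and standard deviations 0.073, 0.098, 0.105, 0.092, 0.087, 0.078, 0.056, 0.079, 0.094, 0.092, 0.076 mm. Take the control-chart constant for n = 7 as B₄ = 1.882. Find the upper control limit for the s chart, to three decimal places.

0.159

s̄ = (0.073 + 0.098 + 0.105 + 0.092 + 0.087 + 0.078 + 0.056 + 0.079 + 0.094 + 0.092 + 0.076) / 11 = 0.0845
UCL_s = B₄·s̄ = 1.882 × 0.0845 = 0.1591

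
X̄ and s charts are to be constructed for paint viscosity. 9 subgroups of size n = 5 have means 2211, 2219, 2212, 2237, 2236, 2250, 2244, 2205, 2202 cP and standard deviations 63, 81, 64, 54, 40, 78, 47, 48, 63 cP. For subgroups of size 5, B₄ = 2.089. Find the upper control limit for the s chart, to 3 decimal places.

124.876

s̄ = (63 + 81 + 64 + 54 + 40 + 78 + 47 + 48 + 63) / 9 = 59.7778
UCL_s = B₄·s̄ = 2.089 × 59.7778 = 124.8758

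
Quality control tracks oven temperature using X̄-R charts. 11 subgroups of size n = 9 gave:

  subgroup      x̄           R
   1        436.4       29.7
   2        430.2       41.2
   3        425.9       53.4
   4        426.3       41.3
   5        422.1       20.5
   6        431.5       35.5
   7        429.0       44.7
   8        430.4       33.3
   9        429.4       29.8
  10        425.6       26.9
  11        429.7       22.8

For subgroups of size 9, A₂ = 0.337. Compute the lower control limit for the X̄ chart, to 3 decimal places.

X̄̄ = (436.4 + 430.2 + 425.9 + 426.3 + 422.1 + 431.5 + 429.0 + 430.4 + 429.4 + 425.6 + 429.7) / 11 = 4716.5000 / 11 = 428.7727
R̄ = (29.7 + 41.2 + 53.4 + 41.3 + 20.5 + 35.5 + 44.7 + 33.3 + 29.8 + 26.9 + 22.8) / 11 = 379.1000 / 11 = 34.4636
LCL = X̄̄ − A₂·R̄ = 428.7727 − 0.337 × 34.4636 = 417.1585

417.158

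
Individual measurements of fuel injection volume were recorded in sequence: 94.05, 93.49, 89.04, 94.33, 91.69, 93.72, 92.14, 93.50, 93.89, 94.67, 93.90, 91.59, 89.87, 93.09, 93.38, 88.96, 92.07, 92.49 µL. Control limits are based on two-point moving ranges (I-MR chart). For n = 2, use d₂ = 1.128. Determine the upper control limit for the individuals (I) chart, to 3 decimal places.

98.077

X̄ = (94.05 + 93.49 + 89.04 + 94.33 + 91.69 + 93.72 + 92.14 + 93.50 + 93.89 + 94.67 + 93.90 + 91.59 + 89.87 + 93.09 + 93.38 + 88.96 + 92.07 + 92.49) / 18 = 92.5483
Moving ranges: 0.56, 4.45, 5.29, 2.64, 2.03, 1.58, 1.36, 0.39, 0.78, 0.77, 2.31, 1.72, 3.22, 0.29, 4.42, 3.11, 0.42; M̄R̄ = 35.3400 / 17 = 2.0788
UCL = X̄ + 3·M̄R̄/d₂ = 92.5483 + 3 × 2.0788 / 1.128 = 98.0771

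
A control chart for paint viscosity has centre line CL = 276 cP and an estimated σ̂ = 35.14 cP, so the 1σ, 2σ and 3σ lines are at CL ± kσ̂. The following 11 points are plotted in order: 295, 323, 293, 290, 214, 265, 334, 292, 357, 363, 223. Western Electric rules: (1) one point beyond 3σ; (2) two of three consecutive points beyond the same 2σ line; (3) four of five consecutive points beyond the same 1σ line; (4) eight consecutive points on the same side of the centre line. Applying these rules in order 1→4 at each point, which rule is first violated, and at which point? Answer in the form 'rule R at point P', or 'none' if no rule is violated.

rule 2 at point 10

Zone of each point (C = within 1σ̂, B = 1σ̂–2σ̂, A = 2σ̂–3σ̂, * = beyond 3σ̂; sign = side of CL): 1:+C, 2:+B, 3:+C, 4:+C, 5:-B, 6:-C, 7:+B, 8:+C, 9:+A, 10:+A, 11:-B
Rule 2 (two of three consecutive points beyond the same 2σ limit) is satisfied at point 10.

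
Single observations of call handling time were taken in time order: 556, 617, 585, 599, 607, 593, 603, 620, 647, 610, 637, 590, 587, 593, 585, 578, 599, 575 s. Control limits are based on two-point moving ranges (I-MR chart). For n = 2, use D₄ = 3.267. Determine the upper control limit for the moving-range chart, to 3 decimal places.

69.760

Moving ranges: 61, 32, 14, 8, 14, 10, 17, 27, 37, 27, 47, 3, 6, 8, 7, 21, 24; M̄R̄ = 363.0000 / 17 = 21.3529
UCL_MR = D₄·M̄R̄ = 3.267 × 21.3529 = 69.7601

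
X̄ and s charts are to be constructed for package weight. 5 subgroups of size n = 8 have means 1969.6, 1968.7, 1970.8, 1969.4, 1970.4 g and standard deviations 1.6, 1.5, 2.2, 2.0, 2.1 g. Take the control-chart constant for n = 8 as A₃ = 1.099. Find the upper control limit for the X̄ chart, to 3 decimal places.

1971.846

X̄̄ = (1969.6 + 1968.7 + 1970.8 + 1969.4 + 1970.4) / 5 = 1969.7800
s̄ = (1.6 + 1.5 + 2.2 + 2.0 + 2.1) / 5 = 1.8800
UCL = X̄̄ + A₃·s̄ = 1969.7800 + 1.099 × 1.8800 = 1971.8461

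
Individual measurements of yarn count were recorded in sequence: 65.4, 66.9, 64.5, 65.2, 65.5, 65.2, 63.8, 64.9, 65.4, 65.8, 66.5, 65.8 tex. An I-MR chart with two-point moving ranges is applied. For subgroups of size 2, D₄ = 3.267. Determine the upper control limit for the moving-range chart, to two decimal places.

Moving ranges: 1.5, 2.4, 0.7, 0.3, 0.3, 1.4, 1.1, 0.5, 0.4, 0.7, 0.7; M̄R̄ = 10.0000 / 11 = 0.9091
UCL_MR = D₄·M̄R̄ = 3.267 × 0.9091 = 2.9700

2.97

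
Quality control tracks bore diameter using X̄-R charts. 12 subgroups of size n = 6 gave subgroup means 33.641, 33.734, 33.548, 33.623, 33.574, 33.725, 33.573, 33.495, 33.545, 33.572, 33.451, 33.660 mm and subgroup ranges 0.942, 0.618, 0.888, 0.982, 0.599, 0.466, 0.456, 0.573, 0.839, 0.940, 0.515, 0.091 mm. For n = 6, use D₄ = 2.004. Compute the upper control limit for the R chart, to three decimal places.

1.321

R̄ = (0.942 + 0.618 + 0.888 + 0.982 + 0.599 + 0.466 + 0.456 + 0.573 + 0.839 + 0.940 + 0.515 + 0.091) / 12 = 7.9090 / 12 = 0.6591
UCL_R = D₄·R̄ = 2.004 × 0.6591 = 1.3208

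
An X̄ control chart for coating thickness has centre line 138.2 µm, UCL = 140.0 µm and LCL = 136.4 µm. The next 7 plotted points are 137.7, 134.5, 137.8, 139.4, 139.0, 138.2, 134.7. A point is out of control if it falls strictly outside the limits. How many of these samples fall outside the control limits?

Compare each point to [136.4, 140.0]: sample 2 = 134.5 < LCL; sample 7 = 134.7 < LCL.

2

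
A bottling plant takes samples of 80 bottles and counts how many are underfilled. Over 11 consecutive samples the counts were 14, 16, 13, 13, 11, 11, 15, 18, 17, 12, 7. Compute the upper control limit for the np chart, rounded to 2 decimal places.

p̄ = Σdᵢ / (k·n) = 147 / (11 × 80) = 0.16705
UCL = np̄ + 3·√(np̄(1−p̄)) = 13.3636 + 3 × √(13.3636×0.83295) = 13.3636 + 3 × 3.3364 = 23.3727

23.37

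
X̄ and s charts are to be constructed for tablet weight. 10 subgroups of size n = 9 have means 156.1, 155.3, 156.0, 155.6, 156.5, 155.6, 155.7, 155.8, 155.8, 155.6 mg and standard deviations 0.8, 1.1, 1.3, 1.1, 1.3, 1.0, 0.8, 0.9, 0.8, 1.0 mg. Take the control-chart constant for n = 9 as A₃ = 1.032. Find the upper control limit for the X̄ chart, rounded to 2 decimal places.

156.84

X̄̄ = (156.1 + 155.3 + 156.0 + 155.6 + 156.5 + 155.6 + 155.7 + 155.8 + 155.8 + 155.6) / 10 = 155.8000
s̄ = (0.8 + 1.1 + 1.3 + 1.1 + 1.3 + 1.0 + 0.8 + 0.9 + 0.8 + 1.0) / 10 = 1.0100
UCL = X̄̄ + A₃·s̄ = 155.8000 + 1.032 × 1.0100 = 156.8423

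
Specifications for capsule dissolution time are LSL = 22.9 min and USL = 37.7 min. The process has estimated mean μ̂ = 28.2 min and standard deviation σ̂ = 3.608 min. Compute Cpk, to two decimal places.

Cpu = (USL − μ̂) / (3σ̂) = (37.7 − 28.2) / (3 × 3.608) = 0.8777; Cpl = (μ̂ − LSL) / (3σ̂) = (28.2 − 22.9) / (3 × 3.608) = 0.4897; Cpk = min(Cpu, Cpl) = 0.4897

0.49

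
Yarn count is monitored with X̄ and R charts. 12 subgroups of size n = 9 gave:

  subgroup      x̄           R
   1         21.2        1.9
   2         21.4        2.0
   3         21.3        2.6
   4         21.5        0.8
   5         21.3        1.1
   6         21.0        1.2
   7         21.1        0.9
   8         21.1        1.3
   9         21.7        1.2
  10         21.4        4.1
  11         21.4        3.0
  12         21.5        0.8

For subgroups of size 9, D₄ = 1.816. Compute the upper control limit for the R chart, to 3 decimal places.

R̄ = (1.9 + 2.0 + 2.6 + 0.8 + 1.1 + 1.2 + 0.9 + 1.3 + 1.2 + 4.1 + 3.0 + 0.8) / 12 = 20.9000 / 12 = 1.7417
UCL_R = D₄·R̄ = 1.816 × 1.7417 = 3.1629

3.163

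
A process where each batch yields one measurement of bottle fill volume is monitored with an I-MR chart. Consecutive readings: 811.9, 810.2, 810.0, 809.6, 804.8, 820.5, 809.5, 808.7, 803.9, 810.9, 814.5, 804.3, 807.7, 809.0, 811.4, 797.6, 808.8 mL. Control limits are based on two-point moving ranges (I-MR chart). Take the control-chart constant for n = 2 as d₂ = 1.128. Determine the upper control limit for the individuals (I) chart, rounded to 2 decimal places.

X̄ = (811.9 + 810.2 + 810.0 + 809.6 + 804.8 + 820.5 + 809.5 + 808.7 + 803.9 + 810.9 + 814.5 + 804.3 + 807.7 + 809.0 + 811.4 + 797.6 + 808.8) / 17 = 809.0176
Moving ranges: 1.7, 0.2, 0.4, 4.8, 15.7, 11.0, 0.8, 4.8, 7.0, 3.6, 10.2, 3.4, 1.3, 2.4, 13.8, 11.2; M̄R̄ = 92.3000 / 16 = 5.7687
UCL = X̄ + 3·M̄R̄/d₂ = 809.0176 + 3 × 5.7687 / 1.128 = 824.3601

824.36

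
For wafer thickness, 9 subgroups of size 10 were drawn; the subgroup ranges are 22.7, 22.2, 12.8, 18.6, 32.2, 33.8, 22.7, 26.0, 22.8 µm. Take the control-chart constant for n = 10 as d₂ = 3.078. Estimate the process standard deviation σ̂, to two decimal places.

R̄ = (22.7 + 22.2 + 12.8 + 18.6 + 32.2 + 33.8 + 22.7 + 26.0 + 22.8) / 9 = 23.7556
σ̂ = R̄ / d₂ = 23.7556 / 3.078 = 7.7179

7.72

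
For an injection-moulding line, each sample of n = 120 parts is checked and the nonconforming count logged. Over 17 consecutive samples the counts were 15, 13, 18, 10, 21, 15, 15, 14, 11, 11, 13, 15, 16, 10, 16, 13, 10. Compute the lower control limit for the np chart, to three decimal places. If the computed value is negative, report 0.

p̄ = Σdᵢ / (k·n) = 236 / (17 × 120) = 0.11569
LCL = np̄ − 3·√(np̄(1−p̄)) = 13.8824 − 3 × 3.5038 = 3.3711

3.371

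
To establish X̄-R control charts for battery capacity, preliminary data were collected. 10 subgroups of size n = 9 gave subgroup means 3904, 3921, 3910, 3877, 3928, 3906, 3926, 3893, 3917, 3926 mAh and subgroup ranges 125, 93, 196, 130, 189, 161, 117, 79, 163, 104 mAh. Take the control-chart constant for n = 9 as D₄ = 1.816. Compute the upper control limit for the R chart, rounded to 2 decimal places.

246.43

R̄ = (125 + 93 + 196 + 130 + 189 + 161 + 117 + 79 + 163 + 104) / 10 = 1357.0000 / 10 = 135.7000
UCL_R = D₄·R̄ = 1.816 × 135.7000 = 246.4312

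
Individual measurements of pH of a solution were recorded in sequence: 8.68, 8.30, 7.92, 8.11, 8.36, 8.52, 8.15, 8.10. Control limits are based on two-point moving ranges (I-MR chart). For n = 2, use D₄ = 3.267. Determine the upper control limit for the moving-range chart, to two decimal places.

0.83

Moving ranges: 0.38, 0.38, 0.19, 0.25, 0.16, 0.37, 0.05; M̄R̄ = 1.7800 / 7 = 0.2543
UCL_MR = D₄·M̄R̄ = 3.267 × 0.2543 = 0.8308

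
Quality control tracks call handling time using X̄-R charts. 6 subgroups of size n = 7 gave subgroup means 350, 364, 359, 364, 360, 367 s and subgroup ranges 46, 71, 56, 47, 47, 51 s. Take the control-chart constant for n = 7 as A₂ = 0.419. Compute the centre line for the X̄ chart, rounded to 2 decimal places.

X̄̄ = (350 + 364 + 359 + 364 + 360 + 367) / 6 = 2164.0000 / 6 = 360.6667
CL = X̄̄ = 360.6667

360.67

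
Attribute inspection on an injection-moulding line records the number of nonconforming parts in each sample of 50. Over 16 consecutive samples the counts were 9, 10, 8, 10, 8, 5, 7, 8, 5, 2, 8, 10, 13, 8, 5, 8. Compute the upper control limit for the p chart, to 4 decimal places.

p̄ = Σdᵢ / (k·n) = 124 / (16 × 50) = 0.15500
UCL = p̄ + 3·√(p̄(1−p̄)/n) = 0.15500 + 3 × √(0.15500×0.84500/50) = 0.15500 + 3 × 0.05118 = 0.30854

0.3085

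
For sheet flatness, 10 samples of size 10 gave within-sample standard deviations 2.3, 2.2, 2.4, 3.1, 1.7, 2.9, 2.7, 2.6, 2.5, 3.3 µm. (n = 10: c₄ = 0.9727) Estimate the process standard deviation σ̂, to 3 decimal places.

2.642

s̄ = (2.3 + 2.2 + 2.4 + 3.1 + 1.7 + 2.9 + 2.7 + 2.6 + 2.5 + 3.3) / 10 = 2.5700
σ̂ = s̄ / c₄ = 2.5700 / 0.9727 = 2.6421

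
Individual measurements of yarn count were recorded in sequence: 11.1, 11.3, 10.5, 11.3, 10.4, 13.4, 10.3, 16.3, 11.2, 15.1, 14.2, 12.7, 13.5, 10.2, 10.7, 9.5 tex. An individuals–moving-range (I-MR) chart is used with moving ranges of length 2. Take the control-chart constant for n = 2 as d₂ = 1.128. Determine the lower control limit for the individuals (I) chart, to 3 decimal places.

X̄ = (11.1 + 11.3 + 10.5 + 11.3 + 10.4 + 13.4 + 10.3 + 16.3 + 11.2 + 15.1 + 14.2 + 12.7 + 13.5 + 10.2 + 10.7 + 9.5) / 16 = 11.9812
Moving ranges: 0.2, 0.8, 0.8, 0.9, 3.0, 3.1, 6.0, 5.1, 3.9, 0.9, 1.5, 0.8, 3.3, 0.5, 1.2; M̄R̄ = 32.0000 / 15 = 2.1333
LCL = X̄ − 3·M̄R̄/d₂ = 11.9812 − 3 × 2.1333 / 1.128 = 6.3075

6.307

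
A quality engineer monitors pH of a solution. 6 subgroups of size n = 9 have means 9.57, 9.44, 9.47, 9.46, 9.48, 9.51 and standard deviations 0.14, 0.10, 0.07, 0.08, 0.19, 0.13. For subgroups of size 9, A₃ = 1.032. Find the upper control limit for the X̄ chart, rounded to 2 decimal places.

9.61

X̄̄ = (9.57 + 9.44 + 9.47 + 9.46 + 9.48 + 9.51) / 6 = 9.4883
s̄ = (0.14 + 0.10 + 0.07 + 0.08 + 0.19 + 0.13) / 6 = 0.1183
UCL = X̄̄ + A₃·s̄ = 9.4883 + 1.032 × 0.1183 = 9.6105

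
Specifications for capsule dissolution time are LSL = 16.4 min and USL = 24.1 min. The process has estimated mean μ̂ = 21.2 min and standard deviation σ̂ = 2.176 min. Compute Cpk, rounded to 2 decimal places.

Cpu = (USL − μ̂) / (3σ̂) = (24.1 − 21.2) / (3 × 2.176) = 0.4442; Cpl = (μ̂ − LSL) / (3σ̂) = (21.2 − 16.4) / (3 × 2.176) = 0.7353; Cpk = min(Cpu, Cpl) = 0.4442

0.44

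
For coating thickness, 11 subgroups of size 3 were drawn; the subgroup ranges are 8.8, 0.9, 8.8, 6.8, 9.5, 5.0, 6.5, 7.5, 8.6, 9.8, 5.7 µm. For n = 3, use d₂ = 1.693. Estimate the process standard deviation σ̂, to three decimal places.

4.183

R̄ = (8.8 + 0.9 + 8.8 + 6.8 + 9.5 + 5.0 + 6.5 + 7.5 + 8.6 + 9.8 + 5.7) / 11 = 7.0818
σ̂ = R̄ / d₂ = 7.0818 / 1.693 = 4.1830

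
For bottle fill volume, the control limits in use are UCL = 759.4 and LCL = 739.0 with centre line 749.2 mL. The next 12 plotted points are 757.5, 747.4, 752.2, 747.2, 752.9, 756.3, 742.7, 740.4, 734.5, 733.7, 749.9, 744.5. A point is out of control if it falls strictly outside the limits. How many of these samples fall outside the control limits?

2

Compare each point to [739.0, 759.4]: sample 9 = 734.5 < LCL; sample 10 = 733.7 < LCL.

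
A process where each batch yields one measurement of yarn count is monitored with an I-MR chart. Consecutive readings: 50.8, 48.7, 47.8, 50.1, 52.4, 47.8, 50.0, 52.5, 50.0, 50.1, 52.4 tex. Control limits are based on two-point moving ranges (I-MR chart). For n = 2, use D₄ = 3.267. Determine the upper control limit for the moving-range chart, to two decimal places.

Moving ranges: 2.1, 0.9, 2.3, 2.3, 4.6, 2.2, 2.5, 2.5, 0.1, 2.3; M̄R̄ = 21.8000 / 10 = 2.1800
UCL_MR = D₄·M̄R̄ = 3.267 × 2.1800 = 7.1221

7.12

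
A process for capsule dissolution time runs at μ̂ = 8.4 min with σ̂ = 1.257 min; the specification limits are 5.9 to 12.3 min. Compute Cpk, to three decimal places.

Cpu = (USL − μ̂) / (3σ̂) = (12.3 − 8.4) / (3 × 1.257) = 1.0342; Cpl = (μ̂ − LSL) / (3σ̂) = (8.4 − 5.9) / (3 × 1.257) = 0.6630; Cpk = min(Cpu, Cpl) = 0.6630

0.663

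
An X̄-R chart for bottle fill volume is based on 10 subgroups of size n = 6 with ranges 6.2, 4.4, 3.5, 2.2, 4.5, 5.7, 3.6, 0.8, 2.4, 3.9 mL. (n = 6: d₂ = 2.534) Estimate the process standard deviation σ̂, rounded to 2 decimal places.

R̄ = (6.2 + 4.4 + 3.5 + 2.2 + 4.5 + 5.7 + 3.6 + 0.8 + 2.4 + 3.9) / 10 = 3.7200
σ̂ = R̄ / d₂ = 3.7200 / 2.534 = 1.4680

1.47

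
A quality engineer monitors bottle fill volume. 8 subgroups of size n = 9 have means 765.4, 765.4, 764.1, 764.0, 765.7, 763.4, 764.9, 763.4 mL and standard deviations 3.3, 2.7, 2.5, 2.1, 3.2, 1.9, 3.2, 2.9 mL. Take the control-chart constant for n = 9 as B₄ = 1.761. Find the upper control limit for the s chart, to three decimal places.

4.799

s̄ = (3.3 + 2.7 + 2.5 + 2.1 + 3.2 + 1.9 + 3.2 + 2.9) / 8 = 2.7250
UCL_s = B₄·s̄ = 1.761 × 2.7250 = 4.7987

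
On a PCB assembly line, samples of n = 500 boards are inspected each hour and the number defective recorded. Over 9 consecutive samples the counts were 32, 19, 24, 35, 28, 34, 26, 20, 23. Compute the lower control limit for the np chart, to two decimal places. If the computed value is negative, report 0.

11.68

p̄ = Σdᵢ / (k·n) = 241 / (9 × 500) = 0.05356
LCL = np̄ − 3·√(np̄(1−p̄)) = 26.7778 − 3 × 5.0343 = 11.6750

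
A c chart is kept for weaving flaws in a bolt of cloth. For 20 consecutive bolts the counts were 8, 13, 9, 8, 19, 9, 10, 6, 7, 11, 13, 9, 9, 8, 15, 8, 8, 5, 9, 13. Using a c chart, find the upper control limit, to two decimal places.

19.27

c̄ = (8 + 13 + 9 + 8 + 19 + 9 + 10 + 6 + 7 + 11 + 13 + 9 + 9 + 8 + 15 + 8 + 8 + 5 + 9 + 13) / 20 = 197 / 20 = 9.8500
UCL = c̄ + 3√c̄ = 9.8500 + 3 × √9.8500 = 9.8500 + 3 × 3.1385 = 19.2654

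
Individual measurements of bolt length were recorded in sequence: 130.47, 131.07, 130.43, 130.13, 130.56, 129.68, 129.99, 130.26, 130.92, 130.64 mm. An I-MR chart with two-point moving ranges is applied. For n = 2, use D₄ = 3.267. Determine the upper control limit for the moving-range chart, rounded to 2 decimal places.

Moving ranges: 0.60, 0.64, 0.30, 0.43, 0.88, 0.31, 0.27, 0.66, 0.28; M̄R̄ = 4.3700 / 9 = 0.4856
UCL_MR = D₄·M̄R̄ = 3.267 × 0.4856 = 1.5863

1.59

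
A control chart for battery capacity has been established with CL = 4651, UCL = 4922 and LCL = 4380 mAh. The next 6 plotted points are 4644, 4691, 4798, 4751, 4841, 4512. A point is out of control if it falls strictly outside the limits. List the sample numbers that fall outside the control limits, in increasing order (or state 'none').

All 6 points lie within [4380, 4922].

none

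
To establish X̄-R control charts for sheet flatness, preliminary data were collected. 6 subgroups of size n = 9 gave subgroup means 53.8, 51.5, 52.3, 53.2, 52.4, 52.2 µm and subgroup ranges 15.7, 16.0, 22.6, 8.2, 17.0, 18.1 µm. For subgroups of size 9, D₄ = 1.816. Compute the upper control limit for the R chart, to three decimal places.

29.540

R̄ = (15.7 + 16.0 + 22.6 + 8.2 + 17.0 + 18.1) / 6 = 97.6000 / 6 = 16.2667
UCL_R = D₄·R̄ = 1.816 × 16.2667 = 29.5403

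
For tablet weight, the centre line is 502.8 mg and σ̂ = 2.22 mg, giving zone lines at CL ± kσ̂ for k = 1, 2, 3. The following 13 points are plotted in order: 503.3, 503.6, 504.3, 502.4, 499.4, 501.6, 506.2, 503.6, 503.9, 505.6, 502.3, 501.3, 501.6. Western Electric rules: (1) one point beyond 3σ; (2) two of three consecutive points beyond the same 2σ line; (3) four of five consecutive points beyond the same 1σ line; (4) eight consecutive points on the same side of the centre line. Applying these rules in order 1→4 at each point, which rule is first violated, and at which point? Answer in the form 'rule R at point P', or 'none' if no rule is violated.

none

Zone of each point (C = within 1σ̂, B = 1σ̂–2σ̂, A = 2σ̂–3σ̂, * = beyond 3σ̂; sign = side of CL): 1:+C, 2:+C, 3:+C, 4:-C, 5:-B, 6:-C, 7:+B, 8:+C, 9:+C, 10:+B, 11:-C, 12:-C, 13:-C
No rule fires across all 13 points.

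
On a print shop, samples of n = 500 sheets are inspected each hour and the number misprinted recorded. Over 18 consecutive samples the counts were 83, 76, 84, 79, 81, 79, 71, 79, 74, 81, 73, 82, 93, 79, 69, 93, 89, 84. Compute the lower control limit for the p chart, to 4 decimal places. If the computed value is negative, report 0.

p̄ = Σdᵢ / (k·n) = 1449 / (18 × 500) = 0.16100
LCL = p̄ − 3·√(p̄(1−p̄)/n) = 0.16100 − 3 × 0.01644 = 0.11169

0.1117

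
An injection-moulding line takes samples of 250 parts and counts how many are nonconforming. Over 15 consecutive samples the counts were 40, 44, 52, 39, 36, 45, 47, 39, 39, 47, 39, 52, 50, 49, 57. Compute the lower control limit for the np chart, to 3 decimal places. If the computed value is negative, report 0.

p̄ = Σdᵢ / (k·n) = 675 / (15 × 250) = 0.18000
LCL = np̄ − 3·√(np̄(1−p̄)) = 45.0000 − 3 × 6.0745 = 26.7764

26.776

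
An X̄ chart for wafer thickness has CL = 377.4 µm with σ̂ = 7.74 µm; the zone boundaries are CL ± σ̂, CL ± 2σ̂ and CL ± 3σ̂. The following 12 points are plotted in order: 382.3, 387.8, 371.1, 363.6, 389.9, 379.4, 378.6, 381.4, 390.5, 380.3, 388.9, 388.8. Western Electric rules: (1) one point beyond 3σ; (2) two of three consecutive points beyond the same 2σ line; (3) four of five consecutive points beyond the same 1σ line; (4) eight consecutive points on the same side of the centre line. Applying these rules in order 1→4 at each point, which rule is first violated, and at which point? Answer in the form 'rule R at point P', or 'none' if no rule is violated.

Zone of each point (C = within 1σ̂, B = 1σ̂–2σ̂, A = 2σ̂–3σ̂, * = beyond 3σ̂; sign = side of CL): 1:+C, 2:+B, 3:-C, 4:-B, 5:+B, 6:+C, 7:+C, 8:+C, 9:+B, 10:+C, 11:+B, 12:+B
Rule 4 (eight consecutive points on the same side of the centre line) is satisfied at point 12.

rule 4 at point 12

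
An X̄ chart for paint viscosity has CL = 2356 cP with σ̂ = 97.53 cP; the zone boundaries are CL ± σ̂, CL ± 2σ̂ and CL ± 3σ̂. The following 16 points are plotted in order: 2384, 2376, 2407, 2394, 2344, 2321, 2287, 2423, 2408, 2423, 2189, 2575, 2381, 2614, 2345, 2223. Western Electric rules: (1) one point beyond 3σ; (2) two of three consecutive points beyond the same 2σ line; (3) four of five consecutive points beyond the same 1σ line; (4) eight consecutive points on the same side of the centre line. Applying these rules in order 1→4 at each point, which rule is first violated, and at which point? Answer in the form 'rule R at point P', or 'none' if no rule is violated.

Zone of each point (C = within 1σ̂, B = 1σ̂–2σ̂, A = 2σ̂–3σ̂, * = beyond 3σ̂; sign = side of CL): 1:+C, 2:+C, 3:+C, 4:+C, 5:-C, 6:-C, 7:-C, 8:+C, 9:+C, 10:+C, 11:-B, 12:+A, 13:+C, 14:+A, 15:-C, 16:-B
Rule 2 (two of three consecutive points beyond the same 2σ limit) is satisfied at point 14.

rule 2 at point 14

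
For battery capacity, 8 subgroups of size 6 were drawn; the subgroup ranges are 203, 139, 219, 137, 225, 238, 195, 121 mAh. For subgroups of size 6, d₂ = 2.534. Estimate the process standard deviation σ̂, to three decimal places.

R̄ = (203 + 139 + 219 + 137 + 225 + 238 + 195 + 121) / 8 = 184.6250
σ̂ = R̄ / d₂ = 184.6250 / 2.534 = 72.8591

72.859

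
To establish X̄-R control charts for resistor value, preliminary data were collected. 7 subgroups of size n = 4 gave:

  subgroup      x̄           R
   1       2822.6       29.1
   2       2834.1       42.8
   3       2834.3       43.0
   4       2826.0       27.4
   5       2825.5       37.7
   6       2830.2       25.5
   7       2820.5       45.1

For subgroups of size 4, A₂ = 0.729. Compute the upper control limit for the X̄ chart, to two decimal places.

X̄̄ = (2822.6 + 2834.1 + 2834.3 + 2826.0 + 2825.5 + 2830.2 + 2820.5) / 7 = 19793.2000 / 7 = 2827.6000
R̄ = (29.1 + 42.8 + 43.0 + 27.4 + 37.7 + 25.5 + 45.1) / 7 = 250.6000 / 7 = 35.8000
UCL = X̄̄ + A₂·R̄ = 2827.6000 + 0.729 × 35.8000 = 2853.6982

2853.70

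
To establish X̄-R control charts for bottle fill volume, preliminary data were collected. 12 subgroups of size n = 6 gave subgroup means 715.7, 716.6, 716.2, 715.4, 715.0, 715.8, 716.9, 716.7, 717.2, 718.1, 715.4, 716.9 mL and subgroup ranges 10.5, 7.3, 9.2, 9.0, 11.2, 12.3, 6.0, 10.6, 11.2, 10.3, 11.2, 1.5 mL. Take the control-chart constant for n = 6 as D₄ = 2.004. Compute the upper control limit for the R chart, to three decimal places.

18.420

R̄ = (10.5 + 7.3 + 9.2 + 9.0 + 11.2 + 12.3 + 6.0 + 10.6 + 11.2 + 10.3 + 11.2 + 1.5) / 12 = 110.3000 / 12 = 9.1917
UCL_R = D₄·R̄ = 2.004 × 9.1917 = 18.4201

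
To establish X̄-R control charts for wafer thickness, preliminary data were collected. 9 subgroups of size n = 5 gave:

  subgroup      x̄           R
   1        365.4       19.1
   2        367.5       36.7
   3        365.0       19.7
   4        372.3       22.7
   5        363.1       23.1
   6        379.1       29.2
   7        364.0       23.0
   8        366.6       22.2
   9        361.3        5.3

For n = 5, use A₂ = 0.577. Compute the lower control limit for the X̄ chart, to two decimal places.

X̄̄ = (365.4 + 367.5 + 365.0 + 372.3 + 363.1 + 379.1 + 364.0 + 366.6 + 361.3) / 9 = 3304.3000 / 9 = 367.1444
R̄ = (19.1 + 36.7 + 19.7 + 22.7 + 23.1 + 29.2 + 23.0 + 22.2 + 5.3) / 9 = 201.0000 / 9 = 22.3333
LCL = X̄̄ − A₂·R̄ = 367.1444 − 0.577 × 22.3333 = 354.2581

354.26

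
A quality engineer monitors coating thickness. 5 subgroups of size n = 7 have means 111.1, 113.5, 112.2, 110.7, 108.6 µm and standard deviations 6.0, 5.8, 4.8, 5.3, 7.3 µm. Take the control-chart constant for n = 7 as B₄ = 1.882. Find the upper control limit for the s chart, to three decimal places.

s̄ = (6.0 + 5.8 + 4.8 + 5.3 + 7.3) / 5 = 5.8400
UCL_s = B₄·s̄ = 1.882 × 5.8400 = 10.9909

10.991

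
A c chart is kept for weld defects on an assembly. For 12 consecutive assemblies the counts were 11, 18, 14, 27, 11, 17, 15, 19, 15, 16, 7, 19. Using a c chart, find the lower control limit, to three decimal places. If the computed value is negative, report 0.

3.844

c̄ = (11 + 18 + 14 + 27 + 11 + 17 + 15 + 19 + 15 + 16 + 7 + 19) / 12 = 189 / 12 = 15.7500
LCL = c̄ − 3√c̄ = 15.7500 − 3 × 3.9686 = 3.8441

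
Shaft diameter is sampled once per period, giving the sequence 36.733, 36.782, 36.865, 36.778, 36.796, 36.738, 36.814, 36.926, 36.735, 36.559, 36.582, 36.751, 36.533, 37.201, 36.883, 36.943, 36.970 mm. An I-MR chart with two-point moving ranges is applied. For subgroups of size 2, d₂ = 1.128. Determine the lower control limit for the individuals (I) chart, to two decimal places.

X̄ = (36.733 + 36.782 + 36.865 + 36.778 + 36.796 + 36.738 + 36.814 + 36.926 + 36.735 + 36.559 + 36.582 + 36.751 + 36.533 + 37.201 + 36.883 + 36.943 + 36.970) / 17 = 36.7994
Moving ranges: 0.049, 0.083, 0.087, 0.018, 0.058, 0.076, 0.112, 0.191, 0.176, 0.023, 0.169, 0.218, 0.668, 0.318, 0.060, 0.027; M̄R̄ = 2.3330 / 16 = 0.1458
LCL = X̄ − 3·M̄R̄/d₂ = 36.7994 − 3 × 0.1458 / 1.128 = 36.4116

36.41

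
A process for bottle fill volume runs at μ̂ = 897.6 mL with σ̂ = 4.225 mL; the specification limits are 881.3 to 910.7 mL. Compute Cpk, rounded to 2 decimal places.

Cpu = (USL − μ̂) / (3σ̂) = (910.7 − 897.6) / (3 × 4.225) = 1.0335; Cpl = (μ̂ − LSL) / (3σ̂) = (897.6 − 881.3) / (3 × 4.225) = 1.2860; Cpk = min(Cpu, Cpl) = 1.0335

1.03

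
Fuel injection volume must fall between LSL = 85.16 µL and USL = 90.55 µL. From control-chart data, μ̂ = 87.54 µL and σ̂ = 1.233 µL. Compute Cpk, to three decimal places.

0.643

Cpu = (USL − μ̂) / (3σ̂) = (90.55 − 87.54) / (3 × 1.233) = 0.8137; Cpl = (μ̂ − LSL) / (3σ̂) = (87.54 − 85.16) / (3 × 1.233) = 0.6434; Cpk = min(Cpu, Cpl) = 0.6434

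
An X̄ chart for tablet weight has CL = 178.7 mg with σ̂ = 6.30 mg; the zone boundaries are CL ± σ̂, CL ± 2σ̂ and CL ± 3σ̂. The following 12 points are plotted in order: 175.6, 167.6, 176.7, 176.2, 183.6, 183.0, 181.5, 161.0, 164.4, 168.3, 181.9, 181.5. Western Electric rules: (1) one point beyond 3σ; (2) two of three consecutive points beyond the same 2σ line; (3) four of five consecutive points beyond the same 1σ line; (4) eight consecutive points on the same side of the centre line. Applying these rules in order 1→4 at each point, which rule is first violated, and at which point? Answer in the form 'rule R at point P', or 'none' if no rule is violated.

rule 2 at point 9

Zone of each point (C = within 1σ̂, B = 1σ̂–2σ̂, A = 2σ̂–3σ̂, * = beyond 3σ̂; sign = side of CL): 1:-C, 2:-B, 3:-C, 4:-C, 5:+C, 6:+C, 7:+C, 8:-A, 9:-A, 10:-B, 11:+C, 12:+C
Rule 2 (two of three consecutive points beyond the same 2σ limit) is satisfied at point 9.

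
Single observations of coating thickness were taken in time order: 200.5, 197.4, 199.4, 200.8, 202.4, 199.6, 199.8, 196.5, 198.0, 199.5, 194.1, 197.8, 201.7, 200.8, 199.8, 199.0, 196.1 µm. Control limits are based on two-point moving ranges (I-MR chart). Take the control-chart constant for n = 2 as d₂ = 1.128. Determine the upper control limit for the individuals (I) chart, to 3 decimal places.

X̄ = (200.5 + 197.4 + 199.4 + 200.8 + 202.4 + 199.6 + 199.8 + 196.5 + 198.0 + 199.5 + 194.1 + 197.8 + 201.7 + 200.8 + 199.8 + 199.0 + 196.1) / 17 = 199.0118
Moving ranges: 3.1, 2.0, 1.4, 1.6, 2.8, 0.2, 3.3, 1.5, 1.5, 5.4, 3.7, 3.9, 0.9, 1.0, 0.8, 2.9; M̄R̄ = 36.0000 / 16 = 2.2500
UCL = X̄ + 3·M̄R̄/d₂ = 199.0118 + 3 × 2.2500 / 1.128 = 204.9958

204.996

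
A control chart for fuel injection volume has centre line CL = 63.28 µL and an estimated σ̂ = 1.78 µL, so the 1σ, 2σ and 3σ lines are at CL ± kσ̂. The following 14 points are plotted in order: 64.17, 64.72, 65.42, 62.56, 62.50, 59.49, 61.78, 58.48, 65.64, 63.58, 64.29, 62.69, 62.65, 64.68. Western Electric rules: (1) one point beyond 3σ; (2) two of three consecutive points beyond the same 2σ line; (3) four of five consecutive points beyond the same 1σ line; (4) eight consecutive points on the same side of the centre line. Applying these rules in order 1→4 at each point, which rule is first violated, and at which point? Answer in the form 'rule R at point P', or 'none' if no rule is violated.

rule 2 at point 8

Zone of each point (C = within 1σ̂, B = 1σ̂–2σ̂, A = 2σ̂–3σ̂, * = beyond 3σ̂; sign = side of CL): 1:+C, 2:+C, 3:+B, 4:-C, 5:-C, 6:-A, 7:-C, 8:-A, 9:+B, 10:+C, 11:+C, 12:-C, 13:-C, 14:+C
Rule 2 (two of three consecutive points beyond the same 2σ limit) is satisfied at point 8.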